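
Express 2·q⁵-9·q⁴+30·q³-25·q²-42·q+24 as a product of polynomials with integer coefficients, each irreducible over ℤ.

Trying the rational-root candidates, q = 2 is a root, giving the factor (q-2) and quotient 2·q⁴-5·q³+20·q²+15·q-12.
Then q = -1 is a root, giving the factor (q+1) and quotient 2·q³-7·q²+27·q-12.
Next, q = 1/2 is a root, giving the factor (2·q-1) and quotient q²-3·q+12.
The quadratic q²-3·q+12 has discriminant -39 < 0 and is irreducible over ℤ.

(2·q-1)·(q+1)·(q-2)·(q²-3·q+12)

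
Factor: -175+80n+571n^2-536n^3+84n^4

By the rational root theorem, n = 5 is a root, giving the factor (n-5) and quotient 84n^3-116n^2-9n+35.
Next, n = -1/2 is a root, so (2n+1) is a factor; dividing leaves 42n^2-79n+35.
The remaining quadratic factors as (6n-7)(7n-5).

(2n+1)(6n-7)(7n-5)(n-5)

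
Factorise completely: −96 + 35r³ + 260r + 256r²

(5r + 8)(7r − 2)(r + 6)

Trying the rational-root candidates, r = −6 is a root, giving the factor (r + 6) and quotient 35r² + 46r − 16.
The remaining quadratic factors as (7r − 2)(5r + 8).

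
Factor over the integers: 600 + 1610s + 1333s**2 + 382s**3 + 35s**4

Trying the rational-root candidates, s = −5/7 is a root, so (7s + 5) divides it; the quotient is 5s**3 + 51s**2 + 154s + 120.
Then s = −6/5 is a root, so (5s + 6) divides it; the quotient is s**2 + 9s + 20.
The remaining quadratic factors as (s + 5)(s + 4).

(5s + 6)(7s + 5)(s + 4)(s + 5)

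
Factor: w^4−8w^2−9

Substitute u = w^2 to get a quadratic in u, then factor.
w^2−9 is a difference of squares.
w^2+1 is irreducible over ℤ (sum of squares).

(w+3)(w−3)(w^2+1)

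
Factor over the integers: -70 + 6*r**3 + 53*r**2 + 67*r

Testing divisors of the constant over divisors of the leading coefficient, r = -7 is a root, so (r + 7) divides it; the quotient is 6*r**2 + 11*r - 10.
The remaining quadratic factors as (3*r - 2)(2*r + 5).

(2*r + 5)*(3*r - 2)*(r + 7)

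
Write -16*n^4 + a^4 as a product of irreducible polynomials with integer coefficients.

(a + 2*n)*(a - 2*n)*(a^2 + 4*n^2)

Difference of squares twice: with A = a and B = 2*n, A⁴ − B⁴ = (A² − B²)(A² + B²), and A² − B² factors again.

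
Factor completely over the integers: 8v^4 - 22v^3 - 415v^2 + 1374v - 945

(2v + 15)(4v - 9)(v - 1)(v - 7)

By the rational root theorem, v = 7 is a root, so (v - 7) divides it; the quotient is 8v^3 + 34v^2 - 177v + 135.
Then v = -15/2 is a root, giving the factor (2v + 15) and quotient 4v^2 - 13v + 9.
The remaining quadratic factors as (v - 1)(4v - 9).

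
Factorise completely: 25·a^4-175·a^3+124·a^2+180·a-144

Testing divisors of the constant over divisors of the leading coefficient, a = 6 is a root, giving the factor (a-6) and quotient 25·a^3-25·a^2-26·a+24.
Next, a = -1 is a root, so (a+1) is a factor; dividing leaves 25·a^2-50·a+24.
The remaining quadratic factors as (5·a-4)(5·a-6).

(5·a-4)·(5·a-6)·(a+1)·(a-6)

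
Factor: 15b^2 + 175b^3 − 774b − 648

(5b + 6)(5b − 12)(7b + 9)

Trying the rational-root candidates, b = −9/7 is a root, so (7b + 9) divides it; the quotient is 25b^2 − 30b − 72.
The remaining quadratic factors as (5b + 6)(5b − 12).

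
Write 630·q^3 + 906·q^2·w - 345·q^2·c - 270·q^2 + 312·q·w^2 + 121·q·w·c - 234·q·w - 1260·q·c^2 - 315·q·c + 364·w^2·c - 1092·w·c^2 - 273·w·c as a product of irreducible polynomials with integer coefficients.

Group: 6·q·(105·q^2 + 151·q·w - 180·q·c - 45·q + 52·w^2 - 156·w·c - 39·w) + 7·c·(105·q^2 + 151·q·w - 180·q·c - 45·q + 52·w^2 - 156·w·c - 39·w); both groups contain (105·q^2 + 151·q·w - 180·q·c - 45·q + 52·w^2 - 156·w·c - 39·w), so (6·q + 7·c) is a factor with cofactor 105·q^2 + 151·q·w - 180·q·c - 45·q + 52·w^2 - 156·w·c - 39·w.
The cofactor groups again: 105·q^2 + 151·q·w - 180·q·c - 45·q + 52·w^2 - 156·w·c - 39·w = 7·q·(15·q + 13·w) + (4·w - 12·c - 3)·(15·q + 13·w); both groups contain (15·q + 13·w), giving (7·q + 4·w - 12·c - 3)·(15·q + 13·w).

(7·q + 4·w - 12·c - 3)·(15·q + 13·w)·(6·q + 7·c)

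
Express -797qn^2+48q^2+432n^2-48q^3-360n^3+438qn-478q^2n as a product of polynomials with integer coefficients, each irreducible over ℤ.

Group: 8q(-6q^2-53qn+6q-40n^2+48n) + 9n(-6q^2-53qn+6q-40n^2+48n); both groups contain (-6q^2-53qn+6q-40n^2+48n), so (8q+9n) is a factor with cofactor -6q^2-53qn+6q-40n^2+48n.
The cofactor groups again: -6q^2-53qn+6q-40n^2+48n = -6q(q+8n) + (-5n+6)(q+8n); both groups contain (q+8n), giving -(6q+5n-6)(q+8n).

-(6q+5n-6)(q+8n)(8q+9n)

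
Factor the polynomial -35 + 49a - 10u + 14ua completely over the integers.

Group as (14ua - 10u) + (49a - 35) = 2u(7a - 5) + 7(7a - 5).
Both groups share the factor (7a - 5).

(2u + 7)(7a - 5)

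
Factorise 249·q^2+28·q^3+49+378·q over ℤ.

(4·q+7)·(7·q+1)·(q+7)

Testing divisors of the constant over divisors of the leading coefficient, q = -7/4 is a root, so (4·q+7) is a factor; dividing leaves 7·q^2+50·q+7.
The remaining quadratic factors as (7·q+1)(q+7).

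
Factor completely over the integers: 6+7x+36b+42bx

Group as (42bx+36b) + (7x+6) = 6b(7x+6) + (7x+6).
Both groups share the factor (7x+6).

(6b+1)(7x+6)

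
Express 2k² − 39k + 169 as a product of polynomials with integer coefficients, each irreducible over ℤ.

(2k − 13)(k − 13)

Need a pair with product 2·169 = 338 and sum −39: that's −13 and −26.
Split the middle term: 2k² − 13k − 26k + 169 = k(2k − 13) − 13(2k − 13).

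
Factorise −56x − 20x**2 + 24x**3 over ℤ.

Pull out the common factor 4x, then factor the remaining trinomial.

4x(6x + 7)(x − 2)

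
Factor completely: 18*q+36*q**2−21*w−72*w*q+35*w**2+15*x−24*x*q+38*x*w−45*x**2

Group: −5*x*(9*x+5*w−6*q−3) + (7*w−6*q)*(9*x+5*w−6*q−3); both groups contain (9*x+5*w−6*q−3).

−(9*x+5*w−6*q−3)*(5*x−7*w+6*q)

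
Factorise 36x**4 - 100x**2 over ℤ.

Every term has a factor of 4x**2. Then 9x**2 - 25 = (3x)² − (5)².

4x**2(3x + 5)(3x - 5)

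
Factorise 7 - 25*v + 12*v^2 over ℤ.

Need a pair with product 12·7 = 84 and sum -25: that's -4 and -21.
Split the middle term: 12*v^2 - 4*v - 21*v + 7 = 4*v*(3*v - 1) - 7*(3*v - 1).

(3*v - 1)*(4*v - 7)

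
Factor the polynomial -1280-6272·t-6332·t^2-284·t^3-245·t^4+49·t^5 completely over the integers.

(7·t+2)·(7·t+5)·(t-8)·(t^2+2·t+16)

Testing divisors of the constant over divisors of the leading coefficient, t = -2/7 is a root, giving the factor (7·t+2) and quotient 7·t^4-37·t^3-30·t^2-896·t-640.
Then t = -5/7 is a root, giving the factor (7·t+5) and quotient t^3-6·t^2-128.
Continuing, t = 8 is a root, giving the factor (t-8) and quotient t^2+2·t+16.
The quadratic t^2+2·t+16 has discriminant -60 < 0 and is irreducible over ℤ.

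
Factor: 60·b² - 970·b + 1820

10·(6·b - 13)·(b - 14)

Pull out the common factor 10, then factor the remaining trinomial.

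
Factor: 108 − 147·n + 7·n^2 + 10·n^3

(2·n + 9)·(5·n − 4)·(n − 3)

Testing divisors of the constant over divisors of the leading coefficient, n = 4/5 is a root, so (5·n − 4) divides it; the quotient is 2·n^2 + 3·n − 27.
The remaining quadratic factors as (n − 3)(2·n + 9).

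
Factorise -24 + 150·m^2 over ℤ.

6·(5·m + 2)·(5·m - 2)

Pull out the common factor 6; 25·m^2 - 4 is a difference of squares.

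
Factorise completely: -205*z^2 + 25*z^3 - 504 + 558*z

Among the possible rational roots, z = 12/5 is a root, so (5*z - 12) is a factor; dividing leaves 5*z^2 - 29*z + 42.
The remaining quadratic factors as (z - 3)(5*z - 14).

(5*z - 12)*(5*z - 14)*(z - 3)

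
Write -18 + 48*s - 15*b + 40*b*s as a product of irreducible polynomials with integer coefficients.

Group as (40*b*s - 15*b) + (48*s - 18) = 5*b*(8*s - 3) + 6*(8*s - 3).
Both groups share the factor (8*s - 3).

(5*b + 6)*(8*s - 3)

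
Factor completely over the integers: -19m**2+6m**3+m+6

(2m+1)(3m-2)(m-3)

Trying the rational-root candidates, m = 2/3 is a root, giving the factor (3m-2) and quotient 2m**2-5m-3.
The remaining quadratic factors as (2m+1)(m-3).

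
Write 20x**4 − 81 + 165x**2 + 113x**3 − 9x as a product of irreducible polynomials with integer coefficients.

Testing divisors of the constant over divisors of the leading coefficient, x = −3 is a root, so (x + 3) is a factor; dividing leaves 20x**3 + 53x**2 + 6x − 27.
Next, x = 3/5 is a root, giving the factor (5x − 3) and quotient 4x**2 + 13x + 9.
The remaining quadratic factors as (x + 1)(4x + 9).

(4x + 9)(5x − 3)(x + 1)(x + 3)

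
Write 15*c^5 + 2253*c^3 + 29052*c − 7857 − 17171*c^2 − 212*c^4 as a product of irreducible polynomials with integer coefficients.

Testing divisors of the constant over divisors of the leading coefficient, c = 1/3 is a root, so (3*c − 1) is a factor; dividing leaves 5*c^4 − 69*c^3 + 728*c^2 − 5481*c + 7857.
Continuing, c = 9 is a root, giving the factor (c − 9) and quotient 5*c^3 − 24*c^2 + 512*c − 873.
Continuing, c = 9/5 is a root, so (5*c − 9) divides it; the quotient is c^2 − 3*c + 97.
The quadratic c^2 − 3*c + 97 has discriminant −379 < 0 and is irreducible over ℤ.

(3*c − 1)*(5*c − 9)*(c − 9)*(c^2 − 3*c + 97)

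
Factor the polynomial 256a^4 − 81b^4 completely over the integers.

Difference of squares twice: with A = 4a and B = 3b, A⁴ − B⁴ = (A² − B²)(A² + B²), and A² − B² factors again.

(4a + 3b)(4a − 3b)(16a^2 + 9b^2)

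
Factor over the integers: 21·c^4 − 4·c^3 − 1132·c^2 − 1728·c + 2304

Testing divisors of the constant over divisors of the leading coefficient, c = 6/7 is a root, so (7·c − 6) divides it; the quotient is 3·c^3 + 2·c^2 − 160·c − 384.
Next, c = 8 is a root, so (c − 8) is a factor; dividing leaves 3·c^2 + 26·c + 48.
The remaining quadratic factors as (3·c + 8)(c + 6).

(3·c + 8)·(7·c − 6)·(c + 6)·(c − 8)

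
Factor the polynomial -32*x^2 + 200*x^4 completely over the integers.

Factor out 8*x^2, leaving 25*x^2 - 4, which is a difference of two squares.

8*x^2*(5*x + 2)*(5*x - 2)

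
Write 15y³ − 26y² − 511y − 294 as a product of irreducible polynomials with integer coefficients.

Testing divisors of the constant over divisors of the leading coefficient, y = −14/3 is a root, giving the factor (3y + 14) and quotient 5y² − 32y − 21.
The remaining quadratic factors as (5y + 3)(y − 7).

(3y + 14)(5y + 3)(y − 7)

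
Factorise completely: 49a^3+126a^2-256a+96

(7a-4)(7a-6)(a+4)

Among the possible rational roots, a = 4/7 is a root, giving the factor (7a-4) and quotient 7a^2+22a-24.
The remaining quadratic factors as (7a-6)(a+4).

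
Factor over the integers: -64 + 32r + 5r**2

Need a pair with product 5·(-64) = -320 and sum 32: that's 40 and -8.
Split the middle term: 5r**2 + 40r - 8r - 64 = 5r(r + 8) - 8(r + 8).

(5r - 8)(r + 8)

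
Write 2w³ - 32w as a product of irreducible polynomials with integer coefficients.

Factor out 2w, leaving w² - 16, which is a difference of two squares.

2w(w + 4)(w - 4)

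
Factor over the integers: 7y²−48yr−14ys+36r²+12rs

(7y−6r)(y−6r−2s)

Group: y(7y−6r) + (−6r−2s)(7y−6r); both groups contain (7y−6r).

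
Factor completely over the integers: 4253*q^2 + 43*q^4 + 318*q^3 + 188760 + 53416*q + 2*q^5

Among the possible rational roots, q = -13 is a root, giving the factor (q + 13) and quotient 2*q^4 + 17*q^3 + 97*q^2 + 2992*q + 14520.
Continuing, q = -11 is a root, so (q + 11) divides it; the quotient is 2*q^3 - 5*q^2 + 152*q + 1320.
Then q = -11/2 is a root, so (2*q + 11) divides it; the quotient is q^2 - 8*q + 120.
The quadratic q^2 - 8*q + 120 has discriminant -416 < 0 and is irreducible over ℤ.

(2*q + 11)*(q + 11)*(q + 13)*(q^2 - 8*q + 120)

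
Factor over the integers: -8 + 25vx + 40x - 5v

(5v + 8)(5x - 1)

Group as (25vx - 5v) + (40x - 8) = 5v(5x - 1) + 8(5x - 1).
Both groups share the factor (5x - 1).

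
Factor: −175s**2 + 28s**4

Every term has a factor of 7s**2. Then 4s**2 − 25 = (2s)² − (5)².

7s**2(2s + 5)(2s − 5)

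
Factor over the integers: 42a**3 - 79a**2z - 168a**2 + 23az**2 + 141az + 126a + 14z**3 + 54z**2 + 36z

Group: 6a(7a**2 - 5az - 21a - 2z**2 - 6z) + (-7z - 6)(7a**2 - 5az - 21a - 2z**2 - 6z); both groups contain (7a**2 - 5az - 21a - 2z**2 - 6z), so (6a - 7z - 6) is a factor with cofactor 7a**2 - 5az - 21a - 2z**2 - 6z.
The cofactor groups again: 7a**2 - 5az - 21a - 2z**2 - 6z = 7a(a - z - 3) + 2z(a - z - 3); both groups contain (a - z - 3), giving (7a + 2z)(a - z - 3).

(6a - 7z - 6)(7a + 2z)(a - z - 3)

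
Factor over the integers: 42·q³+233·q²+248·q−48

Trying the rational-root candidates, q = −12/7 is a root, giving the factor (7·q+12) and quotient 6·q²+23·q−4.
The remaining quadratic factors as (6·q−1)(q+4).

(6·q−1)·(7·q+12)·(q+4)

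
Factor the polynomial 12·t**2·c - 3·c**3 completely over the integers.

Pull out the common factor 3·c; 4·t**2 - c**2 is a difference of squares.

3·c·(2·t - c)·(2·t + c)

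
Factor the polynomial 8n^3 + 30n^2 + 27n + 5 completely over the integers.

Testing divisors of the constant over divisors of the leading coefficient, n = -5/2 is a root, so (2n + 5) divides it; the quotient is 4n^2 + 5n + 1.
The remaining quadratic factors as (n + 1)(4n + 1).

(2n + 5)(4n + 1)(n + 1)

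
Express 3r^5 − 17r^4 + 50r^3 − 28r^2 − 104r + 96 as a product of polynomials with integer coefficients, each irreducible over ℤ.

(3r + 4)(r − 1)(r − 2)(r^2 − 4r + 12)

Trying the rational-root candidates, r = 1 is a root, so (r − 1) divides it; the quotient is 3r^4 − 14r^3 + 36r^2 + 8r − 96.
Then r = −4/3 is a root, so (3r + 4) is a factor; dividing leaves r^3 − 6r^2 + 20r − 24.
Continuing, r = 2 is a root, giving the factor (r − 2) and quotient r^2 − 4r + 12.
The quadratic r^2 − 4r + 12 has discriminant −32 < 0 and is irreducible over ℤ.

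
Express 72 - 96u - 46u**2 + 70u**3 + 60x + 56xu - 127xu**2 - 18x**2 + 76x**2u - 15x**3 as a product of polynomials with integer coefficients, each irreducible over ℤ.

Group: 3x(-5x**2 + 17xu - 16x - 14u**2 + 26u - 12) + (-5u - 6)(-5x**2 + 17xu - 16x - 14u**2 + 26u - 12); both groups contain (-5x**2 + 17xu - 16x - 14u**2 + 26u - 12), so (3x - 5u - 6) is a factor with cofactor -5x**2 + 17xu - 16x - 14u**2 + 26u - 12.
The cofactor groups again: -5x**2 + 17xu - 16x - 14u**2 + 26u - 12 = -5x(x - 2u + 2) + (7u - 6)(x - 2u + 2); both groups contain (x - 2u + 2), giving -(5x - 7u + 6)(x - 2u + 2).

-(x - 2u + 2)(3x - 5u - 6)(5x - 7u + 6)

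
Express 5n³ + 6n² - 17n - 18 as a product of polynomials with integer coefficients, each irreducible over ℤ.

(5n - 9)(n + 1)(n + 2)

Trying the rational-root candidates, n = -1 is a root, so (n + 1) divides it; the quotient is 5n² + n - 18.
The remaining quadratic factors as (n + 2)(5n - 9).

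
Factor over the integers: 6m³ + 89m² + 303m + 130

Testing divisors of the constant over divisors of the leading coefficient, m = -10 is a root, so (m + 10) divides it; the quotient is 6m² + 29m + 13.
The remaining quadratic factors as (3m + 13)(2m + 1).

(2m + 1)(3m + 13)(m + 10)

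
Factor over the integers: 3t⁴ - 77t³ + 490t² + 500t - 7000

Among the possible rational roots, t = 14 is a root, so (t - 14) is a factor; dividing leaves 3t³ - 35t² + 500.
Then t = -10/3 is a root, giving the factor (3t + 10) and quotient t² - 15t + 50.
The remaining quadratic factors as (t - 5)(t - 10).

(3t + 10)(t - 10)(t - 14)(t - 5)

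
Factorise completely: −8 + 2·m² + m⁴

(m² + 4)·(m² − 2)

Substitute u = m² to get a quadratic in u, then factor.
m² − 2 is irreducible over ℤ (2 is not a perfect square).
m² + 4 is irreducible over ℤ (sum of squares).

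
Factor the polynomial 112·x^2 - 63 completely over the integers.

7·(4·x + 3)·(4·x - 3)

Every term has a factor of 7. Then 16·x^2 - 9 = (4·x)² − (3)².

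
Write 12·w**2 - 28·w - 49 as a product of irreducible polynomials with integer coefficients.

Need a pair with product 12·(-49) = -588 and sum -28: that's -42 and 14.
Split the middle term: 12·w**2 - 42·w + 14·w - 49 = 6·w·(2·w - 7) + 7·(2·w - 7).

(2·w - 7)·(6·w + 7)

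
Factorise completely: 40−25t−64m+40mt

(5t−8)(8m−5)

Group as (40mt−64m) + (−25t+40) = 8m(5t−8) − 5(5t−8).
Both groups share the factor (5t−8).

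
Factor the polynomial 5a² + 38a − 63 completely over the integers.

Need a pair with product 5·(−63) = −315 and sum 38: that's 45 and −7.
Split the middle term: 5a² + 45a − 7a − 63 = 5a(a + 9) − 7(a + 9).

(5a − 7)(a + 9)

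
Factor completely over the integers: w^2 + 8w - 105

(w + 15)(w - 7)

Two integers with product -105 and sum 8 are -7 and 15.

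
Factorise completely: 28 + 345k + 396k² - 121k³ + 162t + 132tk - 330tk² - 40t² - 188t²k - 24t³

Group: 2t(-12t² - 28tk + 22t - 11k² + 43k + 4) + (11k + 7)(-12t² - 28tk + 22t - 11k² + 43k + 4); both groups contain (-12t² - 28tk + 22t - 11k² + 43k + 4), so (2t + 11k + 7) is a factor with cofactor -12t² - 28tk + 22t - 11k² + 43k + 4.
The cofactor groups again: -12t² - 28tk + 22t - 11k² + 43k + 4 = -6t(2t + k - 4) + (-11k - 1)(2t + k - 4); both groups contain (2t + k - 4), giving -(6t + 11k + 1)(2t + k - 4).

-(2t + 11k + 7)(6t + 11k + 1)(2t + k - 4)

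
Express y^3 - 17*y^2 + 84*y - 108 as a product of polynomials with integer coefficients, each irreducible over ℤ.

(y - 2)*(y - 6)*(y - 9)

Testing divisors of the constant over divisors of the leading coefficient, y = 6 is a root, so (y - 6) is a factor; dividing leaves y^2 - 11*y + 18.
The remaining quadratic factors as (y - 9)(y - 2).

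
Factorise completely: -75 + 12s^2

3(2s + 5)(2s - 5)

Every term has a factor of 3. Then 4s^2 - 25 = (2s)² − (5)².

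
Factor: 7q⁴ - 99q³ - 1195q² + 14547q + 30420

(7q + 13)(q + 12)(q - 13)(q - 15)

By the rational root theorem, q = -12 is a root, so (q + 12) divides it; the quotient is 7q³ - 183q² + 1001q + 2535.
Then q = -13/7 is a root, giving the factor (7q + 13) and quotient q² - 28q + 195.
The remaining quadratic factors as (q - 15)(q - 13).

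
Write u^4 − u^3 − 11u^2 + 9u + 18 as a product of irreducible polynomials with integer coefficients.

Trying the rational-root candidates, u = 2 is a root, so (u − 2) divides it; the quotient is u^3 + u^2 − 9u − 9.
Next, u = −1 is a root, so (u + 1) divides it; the quotient is u^2 − 9.
The remaining quadratic factors as (u − 3)(u + 3).

(u + 1)(u + 3)(u − 2)(u − 3)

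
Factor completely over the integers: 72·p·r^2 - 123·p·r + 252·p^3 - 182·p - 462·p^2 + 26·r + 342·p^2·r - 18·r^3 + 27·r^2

(6·p + 3·r + 2)·(6·p + 6·r - 13)·(7·p - r)

Group: 6·p·(42·p^2 + 15·p·r + 14·p - 3·r^2 - 2·r) + (6·r - 13)·(42·p^2 + 15·p·r + 14·p - 3·r^2 - 2·r); both groups contain (42·p^2 + 15·p·r + 14·p - 3·r^2 - 2·r), so (6·p + 6·r - 13) is a factor with cofactor 42·p^2 + 15·p·r + 14·p - 3·r^2 - 2·r.
The cofactor groups again: 42·p^2 + 15·p·r + 14·p - 3·r^2 - 2·r = 6·p·(7·p - r) + (3·r + 2)·(7·p - r); both groups contain (7·p - r), giving (6·p + 3·r + 2)·(7·p - r).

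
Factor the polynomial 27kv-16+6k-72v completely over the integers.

(3k-8)(9v+2)

Group as (27kv+6k) + (-72v-16) = 3k(9v+2) - 8(9v+2).
Both groups share the factor (9v+2).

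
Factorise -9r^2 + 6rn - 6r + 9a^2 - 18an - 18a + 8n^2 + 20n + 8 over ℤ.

-(3r - 3a + 2n + 4)(3r + 3a - 4n - 2)

Group: -3r(3r - 3a + 2n + 4) + (-3a + 4n + 2)(3r - 3a + 2n + 4); both groups contain (3r - 3a + 2n + 4).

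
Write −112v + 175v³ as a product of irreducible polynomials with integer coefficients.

Pull out the common factor 7v; 25v² − 16 is a difference of squares.

7v(5v + 4)(5v − 4)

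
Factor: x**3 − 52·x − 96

Among the possible rational roots, x = 8 is a root, giving the factor (x − 8) and quotient x**2 + 8·x + 12.
The remaining quadratic factors as (x + 6)(x + 2).

(x + 2)·(x + 6)·(x − 8)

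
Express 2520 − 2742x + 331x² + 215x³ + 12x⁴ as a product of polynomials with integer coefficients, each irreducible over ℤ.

(3x − 4)(4x − 7)(x + 15)(x + 6)

Among the possible rational roots, x = 7/4 is a root, so (4x − 7) divides it; the quotient is 3x³ + 59x² + 186x − 360.
Continuing, x = −15 is a root, so (x + 15) divides it; the quotient is 3x² + 14x − 24.
The remaining quadratic factors as (x + 6)(3x − 4).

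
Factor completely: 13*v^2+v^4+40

(v^2+5)*(v^2+8)

Substitute u = v^2 to get a quadratic in u, then factor.
v^2+8 is irreducible over ℤ (always positive, so no real roots).
v^2+5 is irreducible over ℤ (always positive, so no real roots).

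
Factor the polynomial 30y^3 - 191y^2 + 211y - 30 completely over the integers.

(5y - 6)(6y - 1)(y - 5)

Trying the rational-root candidates, y = 1/6 is a root, so (6y - 1) is a factor; dividing leaves 5y^2 - 31y + 30.
The remaining quadratic factors as (y - 5)(5y - 6).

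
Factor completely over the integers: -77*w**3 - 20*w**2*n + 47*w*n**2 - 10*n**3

-(7*w - 2*n)*(11*w - 5*n)*(w + n)

Group: 7*w*(-11*w**2 - 6*w*n + 5*n**2) - 2*n*(-11*w**2 - 6*w*n + 5*n**2); both groups contain (-11*w**2 - 6*w*n + 5*n**2), so (7*w - 2*n) is a factor with cofactor -11*w**2 - 6*w*n + 5*n**2.
The cofactor groups again: -11*w**2 - 6*w*n + 5*n**2 = -11*w*(w + n) + 5*n*(w + n); both groups contain (w + n), giving -(11*w - 5*n)*(w + n).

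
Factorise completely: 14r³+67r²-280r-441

(2r-7)(7r+9)(r+7)

Among the possible rational roots, r = 7/2 is a root, so (2r-7) is a factor; dividing leaves 7r²+58r+63.
The remaining quadratic factors as (r+7)(7r+9).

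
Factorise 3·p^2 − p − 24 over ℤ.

(3·p + 8)·(p − 3)

Need a pair with product 3·(−24) = −72 and sum −1: that's −9 and 8.
Split the middle term: 3·p^2 − 9·p + 8·p − 24 = 3·p·(p − 3) + 8·(p − 3).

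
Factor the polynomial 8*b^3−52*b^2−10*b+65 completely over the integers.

Group as (8*b^3−10*b) + (−52*b^2+65) = 2*b*(4*b^2−5) − 13*(4*b^2−5).
Both groups share the factor (4*b^2−5).

(2*b−13)*(4*b^2−5)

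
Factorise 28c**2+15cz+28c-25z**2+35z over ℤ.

(4c+5z)(7c-5z+7)

Group: 7c(4c+5z) + (-5z+7)(4c+5z); both groups contain (4c+5z).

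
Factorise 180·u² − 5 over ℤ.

Every term has a factor of 5. Then 36·u² − 1 = (6·u)² − (1)².

5·(6·u + 1)·(6·u − 1)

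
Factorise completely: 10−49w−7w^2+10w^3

(2w−5)(5w−1)(w+2)

Testing divisors of the constant over divisors of the leading coefficient, w = 1/5 is a root, so (5w−1) is a factor; dividing leaves 2w^2−w−10.
The remaining quadratic factors as (w+2)(2w−5).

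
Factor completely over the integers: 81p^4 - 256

(3p + 4)(3p - 4)(9p^2 + 16)

(3p)⁴ − (4)⁴ = ((3p)² − (4)²)((3p)² + (4)²); the first factor splits again, the second (9p^2 + 16) is irreducible.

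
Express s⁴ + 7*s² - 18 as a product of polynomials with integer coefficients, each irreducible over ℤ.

Substitute u = s² to get a quadratic in u, then factor.
s² + 9 is irreducible over ℤ (sum of squares).
s² - 2 is irreducible over ℤ (2 is not a perfect square).

(s² + 9)*(s² - 2)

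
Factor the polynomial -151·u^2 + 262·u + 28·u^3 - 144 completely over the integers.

(4·u - 9)·(7·u - 8)·(u - 2)

Testing divisors of the constant over divisors of the leading coefficient, u = 9/4 is a root, giving the factor (4·u - 9) and quotient 7·u^2 - 22·u + 16.
The remaining quadratic factors as (7·u - 8)(u - 2).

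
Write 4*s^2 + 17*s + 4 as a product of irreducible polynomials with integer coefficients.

Need a pair with product 4·4 = 16 and sum 17: that's 1 and 16.
Split the middle term: 4*s^2 + s + 16*s + 4 = s*(4*s + 1) + 4*(4*s + 1).

(4*s + 1)*(s + 4)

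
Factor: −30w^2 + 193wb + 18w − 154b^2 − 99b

Group: −2w(15w − 14b − 9) + 11b(15w − 14b − 9); both groups contain (15w − 14b − 9).

−(2w − 11b)(15w − 14b − 9)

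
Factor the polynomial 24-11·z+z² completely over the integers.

(z-3)·(z-8)

Two integers with product 24 and sum -11 are -8 and -3.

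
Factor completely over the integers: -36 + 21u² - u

Need a pair with product 21·(-36) = -756 and sum -1: that's 27 and -28.
Split the middle term: 21u² + 27u - 28u - 36 = 3u(7u + 9) - 4(7u + 9).

(3u - 4)(7u + 9)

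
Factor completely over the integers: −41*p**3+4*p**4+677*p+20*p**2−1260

Among the possible rational roots, p = 7 is a root, so (p−7) divides it; the quotient is 4*p**3−13*p**2−71*p+180.
Next, p = 5 is a root, so (p−5) is a factor; dividing leaves 4*p**2+7*p−36.
The remaining quadratic factors as (p+4)(4*p−9).

(4*p−9)*(p+4)*(p−5)*(p−7)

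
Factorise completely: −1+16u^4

(2u+1)(2u−1)(4u^2+1)

(2u)⁴ − (1)⁴ = ((2u)² − (1)²)((2u)² + (1)²); the first factor splits again, the second (4u^2+1) is irreducible.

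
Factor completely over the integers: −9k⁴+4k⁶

Factor out k⁴ first: what remains is 4k²−9.
Recognize a difference of squares with the parts 2k and 3.

k⁴(2k+3)(2k−3)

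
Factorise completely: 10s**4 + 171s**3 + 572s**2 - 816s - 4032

By the rational root theorem, s = -4 is a root, so (s + 4) is a factor; dividing leaves 10s**3 + 131s**2 + 48s - 1008.
Then s = -7/2 is a root, giving the factor (2s + 7) and quotient 5s**2 + 48s - 144.
The remaining quadratic factors as (s + 12)(5s - 12).

(2s + 7)(5s - 12)(s + 12)(s + 4)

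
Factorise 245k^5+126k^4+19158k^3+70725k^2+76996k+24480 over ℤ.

(5k+9)(7k+4)(7k+8)(k^2−3k+85)

By the rational root theorem, k = −8/7 is a root, giving the factor (7k+8) and quotient 35k^4−22k^3+2762k^2+6947k+3060.
Continuing, k = −4/7 is a root, so (7k+4) divides it; the quotient is 5k^3−6k^2+398k+765.
Continuing, k = −9/5 is a root, so (5k+9) is a factor; dividing leaves k^2−3k+85.
The quadratic k^2−3k+85 has discriminant −331 < 0 and is irreducible over ℤ.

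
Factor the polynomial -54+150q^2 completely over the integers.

6(5q+3)(5q-3)

Factor out 6, leaving 25q^2-9, which is a difference of two squares.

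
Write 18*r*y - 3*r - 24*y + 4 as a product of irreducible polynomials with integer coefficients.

(3*r - 4)*(6*y - 1)

Group as (18*r*y - 3*r) + (-24*y + 4) = 3*r*(6*y - 1) - 4*(6*y - 1).
Both groups share the factor (6*y - 1).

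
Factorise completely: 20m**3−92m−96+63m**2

(4m+3)(5m−8)(m+4)

Trying the rational-root candidates, m = −4 is a root, giving the factor (m+4) and quotient 20m**2−17m−24.
The remaining quadratic factors as (5m−8)(4m+3).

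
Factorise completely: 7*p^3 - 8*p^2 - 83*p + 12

(7*p - 1)*(p + 3)*(p - 4)

By the rational root theorem, p = 4 is a root, so (p - 4) is a factor; dividing leaves 7*p^2 + 20*p - 3.
The remaining quadratic factors as (7*p - 1)(p + 3).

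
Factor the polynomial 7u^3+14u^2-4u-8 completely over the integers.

(u+2)(7u^2-4)

Group as (7u^3-4u) + (14u^2-8) = u(7u^2-4) + 2(7u^2-4).
Both groups share the factor (7u^2-4).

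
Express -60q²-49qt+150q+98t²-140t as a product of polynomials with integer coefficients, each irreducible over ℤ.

-(15q-14t)(4q+7t-10)

Group: -4q(15q-14t) + (-7t+10)(15q-14t); both groups contain (15q-14t).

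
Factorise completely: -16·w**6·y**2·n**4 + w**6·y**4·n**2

n**2·w**6·y**2·(y - 4·n)·(y + 4·n)

Factor out w**6·y**2·n**2 first: what remains is y**2 - 16·n**2.
Recognize a difference of squares with the parts y and 4·n.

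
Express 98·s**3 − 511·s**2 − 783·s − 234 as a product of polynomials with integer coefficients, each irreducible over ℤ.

(2·s − 13)·(7·s + 3)·(7·s + 6)

By the rational root theorem, s = 13/2 is a root, giving the factor (2·s − 13) and quotient 49·s**2 + 63·s + 18.
The remaining quadratic factors as (7·s + 3)(7·s + 6).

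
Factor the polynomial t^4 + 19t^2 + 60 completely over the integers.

(t^2 + 15)(t^2 + 4)

Substitute u = t^2 to get a quadratic in u, then factor.
t^2 + 15 is irreducible over ℤ (always positive, so no real roots).
t^2 + 4 is irreducible over ℤ (sum of squares).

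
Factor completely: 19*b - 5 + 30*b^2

(5*b - 1)*(6*b + 5)

Need a pair with product 30·(-5) = -150 and sum 19: that's -6 and 25.
Split the middle term: 30*b^2 - 6*b + 25*b - 5 = 6*b*(5*b - 1) + 5*(5*b - 1).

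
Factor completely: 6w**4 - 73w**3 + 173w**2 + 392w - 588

(6w - 7)(w + 2)(w - 6)(w - 7)

Among the possible rational roots, w = 7/6 is a root, so (6w - 7) divides it; the quotient is w**3 - 11w**2 + 16w + 84.
Next, w = 7 is a root, so (w - 7) divides it; the quotient is w**2 - 4w - 12.
The remaining quadratic factors as (w + 2)(w - 6).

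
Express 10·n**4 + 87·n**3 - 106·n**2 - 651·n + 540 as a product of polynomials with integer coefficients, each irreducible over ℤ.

(2·n - 5)·(5·n - 4)·(n + 3)·(n + 9)

By the rational root theorem, n = 4/5 is a root, so (5·n - 4) divides it; the quotient is 2·n**3 + 19·n**2 - 6·n - 135.
Continuing, n = -3 is a root, giving the factor (n + 3) and quotient 2·n**2 + 13·n - 45.
The remaining quadratic factors as (n + 9)(2·n - 5).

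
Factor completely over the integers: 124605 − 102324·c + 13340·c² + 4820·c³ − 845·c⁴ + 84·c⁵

Trying the rational-root candidates, c = 9/4 is a root, giving the factor (4·c − 9) and quotient 21·c⁴ − 164·c³ + 836·c² + 5216·c − 13845.
Next, c = −13/3 is a root, so (3·c + 13) divides it; the quotient is 7·c³ − 85·c² + 647·c − 1065.
Continuing, c = 15/7 is a root, so (7·c − 15) divides it; the quotient is c² − 10·c + 71.
The quadratic c² − 10·c + 71 has discriminant −184 < 0 and is irreducible over ℤ.

(3·c + 13)·(4·c − 9)·(7·c − 15)·(c² − 10·c + 71)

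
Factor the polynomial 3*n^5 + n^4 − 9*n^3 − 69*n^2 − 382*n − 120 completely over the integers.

Among the possible rational roots, n = 4 is a root, so (n − 4) divides it; the quotient is 3*n^4 + 13*n^3 + 43*n^2 + 103*n + 30.
Then n = −3 is a root, so (n + 3) divides it; the quotient is 3*n^3 + 4*n^2 + 31*n + 10.
Then n = −1/3 is a root, giving the factor (3*n + 1) and quotient n^2 + n + 10.
The quadratic n^2 + n + 10 has discriminant −39 < 0 and is irreducible over ℤ.

(3*n + 1)*(n + 3)*(n − 4)*(n^2 + n + 10)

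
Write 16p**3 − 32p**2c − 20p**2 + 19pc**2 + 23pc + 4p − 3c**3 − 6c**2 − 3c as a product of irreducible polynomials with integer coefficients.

(4p − 3c)(4p − c − 1)(p − c − 1)

Group: 4p(4p**2 − 7pc − 4p + 3c**2 + 3c) + (−c − 1)(4p**2 − 7pc − 4p + 3c**2 + 3c); both groups contain (4p**2 − 7pc − 4p + 3c**2 + 3c), so (4p − c − 1) is a factor with cofactor 4p**2 − 7pc − 4p + 3c**2 + 3c.
The cofactor groups again: 4p**2 − 7pc − 4p + 3c**2 + 3c = p(4p − 3c) + (−c − 1)(4p − 3c); both groups contain (4p − 3c), giving (p − c − 1)(4p − 3c).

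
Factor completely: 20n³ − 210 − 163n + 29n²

Trying the rational-root candidates, n = −5/4 is a root, so (4n + 5) is a factor; dividing leaves 5n² + n − 42.
The remaining quadratic factors as (n + 3)(5n − 14).

(4n + 5)(5n − 14)(n + 3)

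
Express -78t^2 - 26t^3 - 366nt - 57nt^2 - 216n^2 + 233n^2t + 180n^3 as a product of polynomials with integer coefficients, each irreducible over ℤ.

Group: 9n(20n^2 - 3nt - 24n - 2t^2 - 6t) + 13t(20n^2 - 3nt - 24n - 2t^2 - 6t); both groups contain (20n^2 - 3nt - 24n - 2t^2 - 6t), so (9n + 13t) is a factor with cofactor 20n^2 - 3nt - 24n - 2t^2 - 6t.
The cofactor groups again: 20n^2 - 3nt - 24n - 2t^2 - 6t = 4n(5n - 2t - 6) + t(5n - 2t - 6); both groups contain (5n - 2t - 6), giving (4n + t)(5n - 2t - 6).

(4n + t)(5n - 2t - 6)(9n + 13t)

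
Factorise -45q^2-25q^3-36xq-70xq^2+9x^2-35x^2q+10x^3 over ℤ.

Group: 10x(x^2-4xq-5q^2) + (5q+9)(x^2-4xq-5q^2); both groups contain (x^2-4xq-5q^2), so (10x+5q+9) is a factor with cofactor x^2-4xq-5q^2.
The cofactor groups again: x^2-4xq-5q^2 = x(x-5q) + q(x-5q); both groups contain (x-5q), giving (x+q)(x-5q).

(x-5q)(10x+5q+9)(x+q)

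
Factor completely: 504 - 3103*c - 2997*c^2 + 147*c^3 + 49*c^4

(7*c + 8)*(7*c - 1)*(c + 9)*(c - 7)

Trying the rational-root candidates, c = -9 is a root, so (c + 9) divides it; the quotient is 49*c^3 - 294*c^2 - 351*c + 56.
Next, c = 7 is a root, so (c - 7) divides it; the quotient is 49*c^2 + 49*c - 8.
The remaining quadratic factors as (7*c + 8)(7*c - 1).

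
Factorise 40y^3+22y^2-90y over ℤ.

2y(4y-5)(5y+9)

Pull out the common factor 2y, then factor the remaining trinomial.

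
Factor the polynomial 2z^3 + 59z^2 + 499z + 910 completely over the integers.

(2z + 5)(z + 13)(z + 14)

Among the possible rational roots, z = -5/2 is a root, giving the factor (2z + 5) and quotient z^2 + 27z + 182.
The remaining quadratic factors as (z + 14)(z + 13).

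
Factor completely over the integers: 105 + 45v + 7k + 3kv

Group as (3kv + 7k) + (45v + 105) = k(3v + 7) + 15(3v + 7).
Both groups share the factor (3v + 7).

(3v + 7)(k + 15)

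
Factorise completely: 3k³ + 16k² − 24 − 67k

(3k + 1)(k + 8)(k − 3)

Trying the rational-root candidates, k = 3 is a root, so (k − 3) divides it; the quotient is 3k² + 25k + 8.
The remaining quadratic factors as (k + 8)(3k + 1).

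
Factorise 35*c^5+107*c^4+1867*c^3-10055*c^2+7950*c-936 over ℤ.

Among the possible rational roots, c = 1/7 is a root, giving the factor (7*c-1) and quotient 5*c^4+16*c^3+269*c^2-1398*c+936.
Continuing, c = 4/5 is a root, giving the factor (5*c-4) and quotient c^3+4*c^2+57*c-234.
Next, c = 3 is a root, giving the factor (c-3) and quotient c^2+7*c+78.
The quadratic c^2+7*c+78 has discriminant -263 < 0 and is irreducible over ℤ.

(5*c-4)*(7*c-1)*(c-3)*(c^2+7*c+78)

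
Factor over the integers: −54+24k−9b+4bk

Group as (4bk−9b) + (24k−54) = b(4k−9) + 6(4k−9).
Both groups share the factor (4k−9).

(4k−9)(b+6)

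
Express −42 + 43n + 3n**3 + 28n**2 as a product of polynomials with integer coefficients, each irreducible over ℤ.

(3n − 2)(n + 3)(n + 7)

Among the possible rational roots, n = 2/3 is a root, so (3n − 2) divides it; the quotient is n**2 + 10n + 21.
The remaining quadratic factors as (n + 3)(n + 7).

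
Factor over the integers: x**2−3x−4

(x+1)(x−4)

Two integers with product −4 and sum −3 are 1 and −4.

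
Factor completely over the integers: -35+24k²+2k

Need a pair with product 24·(-35) = -840 and sum 2: that's 30 and -28.
Split the middle term: 24k²+30k - 28k-35 = 6k(4k+5) - 7(4k+5).

(4k+5)(6k-7)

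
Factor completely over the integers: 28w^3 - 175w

Every term has a factor of 7w. Then 4w^2 - 25 = (2w)² − (5)².

7w(2w + 5)(2w - 5)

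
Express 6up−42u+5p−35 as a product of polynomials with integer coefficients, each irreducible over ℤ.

(6u+5)(p−7)

Group as (6up−42u) + (5p−35) = 6u(p−7) + 5(p−7).
Both groups share the factor (p−7).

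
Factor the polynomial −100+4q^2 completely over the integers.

4(q+5)(q−5)

Pull out the common factor 4; q^2−25 is a difference of squares.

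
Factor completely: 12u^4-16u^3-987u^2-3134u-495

Trying the rational-root candidates, u = 11 is a root, so (u-11) is a factor; dividing leaves 12u^3+116u^2+289u+45.
Next, u = -5 is a root, giving the factor (u+5) and quotient 12u^2+56u+9.
The remaining quadratic factors as (2u+9)(6u+1).

(2u+9)(6u+1)(u+5)(u-11)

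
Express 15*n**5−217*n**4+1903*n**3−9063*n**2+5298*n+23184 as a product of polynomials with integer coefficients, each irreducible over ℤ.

By the rational root theorem, n = 7 is a root, so (n−7) divides it; the quotient is 15*n**4−112*n**3+1119*n**2−1230*n−3312.
Continuing, n = 8/3 is a root, so (3*n−8) is a factor; dividing leaves 5*n**3−24*n**2+309*n+414.
Continuing, n = −6/5 is a root, so (5*n+6) is a factor; dividing leaves n**2−6*n+69.
The quadratic n**2−6*n+69 has discriminant −240 < 0 and is irreducible over ℤ.

(3*n−8)*(5*n+6)*(n−7)*(n**2−6*n+69)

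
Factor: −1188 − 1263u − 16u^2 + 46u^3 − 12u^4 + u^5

(u + 1)(u + 3)(u − 9)(u^2 − 7u + 44)

Trying the rational-root candidates, u = 9 is a root, so (u − 9) is a factor; dividing leaves u^4 − 3u^3 + 19u^2 + 155u + 132.
Continuing, u = −1 is a root, so (u + 1) is a factor; dividing leaves u^3 − 4u^2 + 23u + 132.
Next, u = −3 is a root, so (u + 3) divides it; the quotient is u^2 − 7u + 44.
The quadratic u^2 − 7u + 44 has discriminant −127 < 0 and is irreducible over ℤ.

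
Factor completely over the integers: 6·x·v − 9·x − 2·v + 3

Group as (6·x·v − 9·x) + (−2·v + 3) = 3·x·(2·v − 3) − (2·v − 3).
Both groups share the factor (2·v − 3).

(2·v − 3)·(3·x − 1)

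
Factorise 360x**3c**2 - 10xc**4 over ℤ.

Pull out the common factor 10xc**2; 36x**2 - c**2 is a difference of squares.

10c**2x(6x - c)(6x + c)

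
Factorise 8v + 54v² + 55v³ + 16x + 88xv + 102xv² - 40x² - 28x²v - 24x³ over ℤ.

-(6x - 11v - 2)(2x + 5v + 4)(2x + v)

Group: 6x(-4x² - 12xv - 8x - 5v² - 4v) + (-11v - 2)(-4x² - 12xv - 8x - 5v² - 4v); both groups contain (-4x² - 12xv - 8x - 5v² - 4v), so (6x - 11v - 2) is a factor with cofactor -4x² - 12xv - 8x - 5v² - 4v.
The cofactor groups again: -4x² - 12xv - 8x - 5v² - 4v = -2x(2x + 5v + 4) - v(2x + 5v + 4); both groups contain (2x + 5v + 4), giving -(2x + v)(2x + 5v + 4).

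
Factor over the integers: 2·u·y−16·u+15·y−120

Group as (2·u·y−16·u) + (15·y−120) = 2·u·(y−8) + 15·(y−8).
Both groups share the factor (y−8).

(2·u+15)·(y−8)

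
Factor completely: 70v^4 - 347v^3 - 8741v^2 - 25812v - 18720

Trying the rational-root candidates, v = 15 is a root, so (v - 15) divides it; the quotient is 70v^3 + 703v^2 + 1804v + 1248.
Continuing, v = -13/2 is a root, so (2v + 13) is a factor; dividing leaves 35v^2 + 124v + 96.
The remaining quadratic factors as (5v + 12)(7v + 8).

(2v + 13)(5v + 12)(7v + 8)(v - 15)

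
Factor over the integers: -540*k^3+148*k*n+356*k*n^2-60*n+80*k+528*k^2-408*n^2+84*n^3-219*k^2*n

Group: 15*k*(-36*k^2+19*k*n+40*k+6*n^2-30*n) + (14*n+2)*(-36*k^2+19*k*n+40*k+6*n^2-30*n); both groups contain (-36*k^2+19*k*n+40*k+6*n^2-30*n), so (15*k+14*n+2) is a factor with cofactor -36*k^2+19*k*n+40*k+6*n^2-30*n.
The cofactor groups again: -36*k^2+19*k*n+40*k+6*n^2-30*n = -9*k*(4*k-3*n) + (-2*n+10)*(4*k-3*n); both groups contain (4*k-3*n), giving -(9*k+2*n-10)*(4*k-3*n).

-(15*k+14*n+2)*(4*k-3*n)*(9*k+2*n-10)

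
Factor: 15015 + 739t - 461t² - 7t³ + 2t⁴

(2t + 11)(t + 13)(t - 15)(t - 7)

Testing divisors of the constant over divisors of the leading coefficient, t = -13 is a root, so (t + 13) divides it; the quotient is 2t³ - 33t² - 32t + 1155.
Next, t = 7 is a root, so (t - 7) divides it; the quotient is 2t² - 19t - 165.
The remaining quadratic factors as (t - 15)(2t + 11).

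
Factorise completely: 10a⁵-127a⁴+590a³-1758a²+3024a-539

By the rational root theorem, a = 7/2 is a root, so (2a-7) divides it; the quotient is 5a⁴-46a³+134a²-410a+77.
Next, a = 7 is a root, so (a-7) divides it; the quotient is 5a³-11a²+57a-11.
Continuing, a = 1/5 is a root, so (5a-1) divides it; the quotient is a²-2a+11.
The quadratic a²-2a+11 has discriminant -40 < 0 and is irreducible over ℤ.

(2a-7)(5a-1)(a-7)(a²-2a+11)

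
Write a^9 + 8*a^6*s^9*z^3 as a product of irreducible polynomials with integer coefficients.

a^6*(a + 2*s^3*z)*(a^2 - 2*a*s^3*z + 4*s^6*z^2)

Every term has a factor of a^6; factoring it out leaves a^3 + 8*s^9*z^3.
Recognize a sum of cubes with the parts 2*s^3*z and a.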